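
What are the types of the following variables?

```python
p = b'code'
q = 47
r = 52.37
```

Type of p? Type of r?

p is bytes; r is float

bytes, float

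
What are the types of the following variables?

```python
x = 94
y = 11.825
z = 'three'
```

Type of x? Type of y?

x is int; y is float

int, float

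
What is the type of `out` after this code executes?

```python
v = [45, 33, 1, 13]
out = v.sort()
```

list.sort() returns None (sorts in place)

NoneType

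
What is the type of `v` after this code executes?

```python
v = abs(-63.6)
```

abs() of float returns float

float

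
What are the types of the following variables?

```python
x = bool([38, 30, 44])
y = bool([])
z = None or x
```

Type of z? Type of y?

None or <bool> returns the bool; bool() returns bool

bool, bool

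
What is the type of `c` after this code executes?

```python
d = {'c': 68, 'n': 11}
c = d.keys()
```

.keys() returns a dict_keys view object

dict_keys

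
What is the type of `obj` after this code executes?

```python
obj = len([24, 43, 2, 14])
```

len() always returns int

int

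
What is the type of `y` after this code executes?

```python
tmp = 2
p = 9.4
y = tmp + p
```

int + float returns float (2 + 9.4 = 11.4)

float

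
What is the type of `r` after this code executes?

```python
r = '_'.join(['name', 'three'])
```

str.join() returns str

str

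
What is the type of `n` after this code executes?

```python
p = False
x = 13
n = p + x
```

bool + int returns int (False is 0, so 0 + 13 = 13)

int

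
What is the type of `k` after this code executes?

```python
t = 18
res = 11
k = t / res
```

int / int always returns float in Python 3 (18 / 11 = 1.63636)

float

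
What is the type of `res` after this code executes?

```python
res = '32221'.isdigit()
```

str.isdigit() returns bool

bool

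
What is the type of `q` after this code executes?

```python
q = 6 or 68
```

'or' returns the first truthy value (6, which is int)

int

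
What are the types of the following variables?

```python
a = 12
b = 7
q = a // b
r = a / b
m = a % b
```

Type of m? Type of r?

int % int returns int; int / int returns float

int, float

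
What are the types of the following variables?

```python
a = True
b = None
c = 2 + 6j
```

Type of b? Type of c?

b is NoneType; c is complex

NoneType, complex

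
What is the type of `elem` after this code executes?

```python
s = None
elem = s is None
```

'is' comparison returns bool

bool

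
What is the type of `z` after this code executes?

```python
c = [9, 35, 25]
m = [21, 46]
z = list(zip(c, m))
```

list(zip(...)) returns a list of tuples

list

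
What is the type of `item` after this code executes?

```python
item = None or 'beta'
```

'or' with None returns the other value ('beta', str)

str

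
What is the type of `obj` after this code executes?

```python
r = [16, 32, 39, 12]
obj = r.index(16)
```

list.index() returns int

int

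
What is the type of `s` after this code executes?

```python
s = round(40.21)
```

round() with no ndigits arg returns int

int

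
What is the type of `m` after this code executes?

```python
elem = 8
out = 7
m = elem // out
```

int // int returns int (8 // 7 = 1)

int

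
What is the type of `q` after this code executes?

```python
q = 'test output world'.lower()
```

str.lower() returns str

str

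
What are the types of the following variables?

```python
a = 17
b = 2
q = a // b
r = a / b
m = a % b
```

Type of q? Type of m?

int // int returns int; int % int returns int

int, int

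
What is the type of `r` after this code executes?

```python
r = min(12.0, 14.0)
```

min() of floats returns float

float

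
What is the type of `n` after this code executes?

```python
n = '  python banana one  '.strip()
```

str.strip() returns str

str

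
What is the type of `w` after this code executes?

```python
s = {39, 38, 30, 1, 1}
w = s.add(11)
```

set.add() returns None (mutates in place)

NoneType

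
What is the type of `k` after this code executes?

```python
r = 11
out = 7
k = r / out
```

int / int always returns float in Python 3 (11 / 7 = 1.57143)

float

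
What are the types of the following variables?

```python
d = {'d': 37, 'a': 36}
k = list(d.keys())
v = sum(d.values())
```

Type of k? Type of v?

list(...) returns list; sum of int values returns int

list, int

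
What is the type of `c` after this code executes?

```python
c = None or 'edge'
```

'or' with None returns the other value ('edge', str)

str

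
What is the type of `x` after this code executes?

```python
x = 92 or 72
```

'or' returns the first truthy value (92, which is int)

int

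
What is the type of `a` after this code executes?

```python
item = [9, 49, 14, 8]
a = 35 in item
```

'in' operator returns bool

bool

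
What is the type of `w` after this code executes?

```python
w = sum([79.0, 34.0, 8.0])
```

sum() of floats returns float

float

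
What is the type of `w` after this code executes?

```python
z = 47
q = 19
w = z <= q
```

Comparison operators return bool

bool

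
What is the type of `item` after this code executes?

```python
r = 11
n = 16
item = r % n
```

int % int returns int (11 % 16 = 11)

int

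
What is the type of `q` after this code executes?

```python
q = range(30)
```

range() returns a range object

range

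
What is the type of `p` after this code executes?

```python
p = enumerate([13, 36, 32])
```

enumerate() returns an enumerate iterator object

enumerate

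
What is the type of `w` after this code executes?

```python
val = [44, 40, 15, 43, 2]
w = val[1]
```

Indexing a list of ints returns int (val[1] = 40)

int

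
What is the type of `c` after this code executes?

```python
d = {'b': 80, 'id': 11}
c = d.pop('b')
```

dict.pop() returns the value (int)

int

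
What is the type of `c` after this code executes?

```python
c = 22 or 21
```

'or' returns the first truthy value (22, which is int)

int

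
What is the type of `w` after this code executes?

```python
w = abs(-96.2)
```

abs() of float returns float

float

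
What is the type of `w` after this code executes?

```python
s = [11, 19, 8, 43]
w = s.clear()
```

list.clear() returns None

NoneType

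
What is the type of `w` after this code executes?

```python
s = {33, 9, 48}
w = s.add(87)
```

set.add() returns None (mutates in place)

NoneType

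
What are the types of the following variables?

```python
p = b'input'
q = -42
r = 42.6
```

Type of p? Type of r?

p is bytes; r is float

bytes, float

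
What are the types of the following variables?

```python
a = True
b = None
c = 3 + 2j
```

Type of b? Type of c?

b is NoneType; c is complex

NoneType, complex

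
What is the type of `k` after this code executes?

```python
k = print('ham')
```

print() returns None

NoneType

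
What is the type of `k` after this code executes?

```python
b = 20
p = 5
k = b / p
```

int / int always returns float in Python 3 (20 / 5 = 4)

float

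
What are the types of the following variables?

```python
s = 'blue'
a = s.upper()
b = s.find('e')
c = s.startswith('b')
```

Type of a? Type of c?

str.upper() returns str; str.startswith() returns bool

str, bool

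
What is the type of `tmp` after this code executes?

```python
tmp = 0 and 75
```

'and' returns the first falsy value (0, which is int)

int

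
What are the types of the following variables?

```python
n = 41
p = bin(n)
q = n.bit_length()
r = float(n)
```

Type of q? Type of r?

int.bit_length() returns int; float() returns float

int, float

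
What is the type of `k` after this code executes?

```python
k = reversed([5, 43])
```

reversed() on a list returns a list_reverseiterator

list_reverseiterator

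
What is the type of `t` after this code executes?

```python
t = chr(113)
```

chr() returns str (single character)

str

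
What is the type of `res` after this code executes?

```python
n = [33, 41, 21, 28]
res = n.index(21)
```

list.index() returns int

int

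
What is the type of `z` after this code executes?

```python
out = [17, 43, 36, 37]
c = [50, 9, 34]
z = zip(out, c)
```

zip() returns a zip iterator object

zip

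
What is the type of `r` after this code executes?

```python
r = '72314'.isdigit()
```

str.isdigit() returns bool

bool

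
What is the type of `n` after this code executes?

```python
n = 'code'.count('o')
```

str.count() returns int

int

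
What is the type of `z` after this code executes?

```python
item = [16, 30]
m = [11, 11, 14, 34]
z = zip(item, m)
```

zip() returns a zip iterator object

zip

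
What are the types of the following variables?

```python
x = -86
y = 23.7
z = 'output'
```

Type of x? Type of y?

x is int; y is float

int, float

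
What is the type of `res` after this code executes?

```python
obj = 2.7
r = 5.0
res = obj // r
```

float // float returns float (floor division preserves float type)

float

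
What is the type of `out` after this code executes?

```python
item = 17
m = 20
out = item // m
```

int // int returns int (17 // 20 = 0)

int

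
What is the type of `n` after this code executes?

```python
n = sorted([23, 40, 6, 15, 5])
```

sorted() always returns list

list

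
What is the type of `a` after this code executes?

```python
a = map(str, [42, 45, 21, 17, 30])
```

map() returns a map iterator object

map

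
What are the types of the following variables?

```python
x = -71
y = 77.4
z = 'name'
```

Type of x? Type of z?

x is int; z is str

int, str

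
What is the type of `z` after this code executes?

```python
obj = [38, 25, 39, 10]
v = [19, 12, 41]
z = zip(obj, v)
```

zip() returns a zip iterator object

zip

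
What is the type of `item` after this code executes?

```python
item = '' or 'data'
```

'or' returns first truthy value ('data', which is str)

str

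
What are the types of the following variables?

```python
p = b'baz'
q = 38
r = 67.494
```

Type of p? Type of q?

p is bytes; q is int

bytes, int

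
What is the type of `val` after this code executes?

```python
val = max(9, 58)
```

max() of ints returns int

int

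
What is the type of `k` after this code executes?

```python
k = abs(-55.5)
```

abs() of float returns float

float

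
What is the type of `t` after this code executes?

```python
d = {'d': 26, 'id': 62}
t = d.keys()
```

.keys() returns a dict_keys view object

dict_keys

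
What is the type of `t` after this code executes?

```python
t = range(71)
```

range() returns a range object

range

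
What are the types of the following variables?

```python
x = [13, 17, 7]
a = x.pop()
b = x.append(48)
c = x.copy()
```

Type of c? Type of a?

list.copy() returns list; list.pop() returns the element (int)

list, int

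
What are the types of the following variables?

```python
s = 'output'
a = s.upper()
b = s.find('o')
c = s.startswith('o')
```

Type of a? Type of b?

str.upper() returns str; str.find() returns int

str, int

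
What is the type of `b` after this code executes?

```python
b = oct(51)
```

oct() returns str representation

str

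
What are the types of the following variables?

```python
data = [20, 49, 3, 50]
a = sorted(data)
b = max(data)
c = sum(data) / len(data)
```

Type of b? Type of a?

max of ints returns int; sorted() returns list

int, list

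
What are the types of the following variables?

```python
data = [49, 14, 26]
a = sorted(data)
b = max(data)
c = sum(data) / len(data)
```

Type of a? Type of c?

sorted() returns list; int / int returns float

list, float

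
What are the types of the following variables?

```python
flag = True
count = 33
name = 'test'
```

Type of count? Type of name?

count is int; name is str

int, str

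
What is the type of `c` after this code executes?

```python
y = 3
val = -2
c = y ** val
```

int ** negative int returns float

float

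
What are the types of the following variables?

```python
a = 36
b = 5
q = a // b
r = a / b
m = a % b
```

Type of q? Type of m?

int // int returns int; int % int returns int

int, int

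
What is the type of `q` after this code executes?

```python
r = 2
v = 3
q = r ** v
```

int ** positive int returns int (2 ** 3 = 8)

int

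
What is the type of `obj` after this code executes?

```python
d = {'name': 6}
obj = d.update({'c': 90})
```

dict.update() returns None

NoneType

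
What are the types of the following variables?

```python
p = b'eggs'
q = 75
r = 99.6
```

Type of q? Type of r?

q is int; r is float

int, float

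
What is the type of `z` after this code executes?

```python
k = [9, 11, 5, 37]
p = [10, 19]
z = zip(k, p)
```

zip() returns a zip iterator object

zip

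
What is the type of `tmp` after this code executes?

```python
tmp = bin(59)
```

bin() returns str representation

str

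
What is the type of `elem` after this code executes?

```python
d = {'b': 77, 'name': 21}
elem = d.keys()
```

.keys() returns a dict_keys view object

dict_keys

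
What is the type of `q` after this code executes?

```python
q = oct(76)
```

oct() returns str representation

str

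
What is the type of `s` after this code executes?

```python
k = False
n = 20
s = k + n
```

bool + int returns int (False is 0, so 0 + 20 = 20)

int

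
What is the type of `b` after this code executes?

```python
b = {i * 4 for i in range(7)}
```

A set comprehension {expr for x in iterable} produces a set

set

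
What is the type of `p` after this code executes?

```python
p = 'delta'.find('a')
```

str.find() returns int (index, or -1)

int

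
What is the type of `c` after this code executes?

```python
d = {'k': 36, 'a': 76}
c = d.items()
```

dict.items() returns a dict_items view

dict_items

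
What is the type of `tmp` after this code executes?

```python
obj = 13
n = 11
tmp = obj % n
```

int % int returns int (13 % 11 = 2)

int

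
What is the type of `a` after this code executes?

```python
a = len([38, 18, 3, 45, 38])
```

len() always returns int

int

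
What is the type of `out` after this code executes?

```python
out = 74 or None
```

'or' returns first truthy value (74, int)

int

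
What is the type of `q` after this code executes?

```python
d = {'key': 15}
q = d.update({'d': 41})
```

dict.update() returns None

NoneType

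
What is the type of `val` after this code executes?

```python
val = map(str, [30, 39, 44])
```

map() returns a map iterator object

map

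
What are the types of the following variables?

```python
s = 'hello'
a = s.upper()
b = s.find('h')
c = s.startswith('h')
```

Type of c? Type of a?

str.startswith() returns bool; str.upper() returns str

bool, str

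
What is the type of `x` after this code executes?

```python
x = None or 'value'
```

'or' with None returns the other value ('value', str)

str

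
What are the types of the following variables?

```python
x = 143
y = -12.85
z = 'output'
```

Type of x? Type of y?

x is int; y is float

int, float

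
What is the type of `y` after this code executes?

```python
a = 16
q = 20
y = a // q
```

int // int returns int (16 // 20 = 0)

int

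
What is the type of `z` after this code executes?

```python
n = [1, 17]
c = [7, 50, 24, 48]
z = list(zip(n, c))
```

list(zip(...)) returns a list of tuples

list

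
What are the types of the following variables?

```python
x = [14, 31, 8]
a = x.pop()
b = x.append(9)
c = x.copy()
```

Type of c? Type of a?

list.copy() returns list; list.pop() returns the element (int)

list, int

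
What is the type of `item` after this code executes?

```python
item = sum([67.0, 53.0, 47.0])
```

sum() of floats returns float

float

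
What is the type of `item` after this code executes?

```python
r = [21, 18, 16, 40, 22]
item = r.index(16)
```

list.index() returns int

int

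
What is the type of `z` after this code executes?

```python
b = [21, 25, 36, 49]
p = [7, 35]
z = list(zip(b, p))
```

list(zip(...)) returns a list of tuples

list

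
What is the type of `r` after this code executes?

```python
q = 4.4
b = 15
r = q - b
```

float - int returns float (4.4 - 15 = -10.6)

float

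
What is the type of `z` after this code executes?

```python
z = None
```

None has type NoneType

NoneType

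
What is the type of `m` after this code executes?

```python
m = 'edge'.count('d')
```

str.count() returns int

int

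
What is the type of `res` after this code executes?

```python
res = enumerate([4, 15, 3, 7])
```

enumerate() returns an enumerate iterator object

enumerate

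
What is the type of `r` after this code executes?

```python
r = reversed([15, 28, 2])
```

reversed() on a list returns a list_reverseiterator

list_reverseiterator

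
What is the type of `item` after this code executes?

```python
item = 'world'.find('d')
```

str.find() returns int (index, or -1)

int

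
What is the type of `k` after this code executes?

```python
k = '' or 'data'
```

'or' returns first truthy value ('data', which is str)

str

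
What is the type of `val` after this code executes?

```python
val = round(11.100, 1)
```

round() with ndigits arg returns float

float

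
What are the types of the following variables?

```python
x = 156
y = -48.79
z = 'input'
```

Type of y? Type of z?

y is float; z is str

float, str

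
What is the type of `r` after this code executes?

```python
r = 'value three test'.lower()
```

str.lower() returns str

str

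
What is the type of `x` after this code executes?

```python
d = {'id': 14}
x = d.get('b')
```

dict.get() returns None when key 'b' is not found and no default given

NoneType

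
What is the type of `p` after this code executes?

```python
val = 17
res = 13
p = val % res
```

int % int returns int (17 % 13 = 4)

int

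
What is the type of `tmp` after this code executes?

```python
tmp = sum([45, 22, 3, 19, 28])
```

sum() of ints returns int

int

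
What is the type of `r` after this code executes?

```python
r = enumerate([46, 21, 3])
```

enumerate() returns an enumerate iterator object

enumerate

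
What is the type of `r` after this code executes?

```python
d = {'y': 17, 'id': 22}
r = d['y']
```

Accessing dict[str, int] with key 'y' returns int value 17

int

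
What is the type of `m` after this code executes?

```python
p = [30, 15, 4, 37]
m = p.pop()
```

list.pop() returns the popped element (int here)

int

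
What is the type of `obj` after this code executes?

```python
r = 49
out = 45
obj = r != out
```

Comparison operators return bool

bool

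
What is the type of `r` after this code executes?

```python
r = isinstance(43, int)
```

isinstance() returns bool

bool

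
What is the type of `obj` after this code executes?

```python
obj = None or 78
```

'or' with None returns the other value (78, int)

int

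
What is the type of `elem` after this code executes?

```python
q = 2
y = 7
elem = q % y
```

int % int returns int (2 % 7 = 2)

int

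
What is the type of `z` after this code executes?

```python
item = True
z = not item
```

'not' always returns bool

bool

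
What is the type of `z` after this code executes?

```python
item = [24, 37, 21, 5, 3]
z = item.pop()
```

list.pop() returns the popped element (int here)

int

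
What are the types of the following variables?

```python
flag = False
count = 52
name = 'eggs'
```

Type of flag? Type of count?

flag is bool; count is int

bool, int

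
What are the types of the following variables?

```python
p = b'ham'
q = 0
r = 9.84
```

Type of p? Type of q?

p is bytes; q is int

bytes, int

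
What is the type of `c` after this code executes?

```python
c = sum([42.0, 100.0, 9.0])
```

sum() of floats returns float

float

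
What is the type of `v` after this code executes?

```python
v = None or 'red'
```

'or' with None returns the other value ('red', str)

str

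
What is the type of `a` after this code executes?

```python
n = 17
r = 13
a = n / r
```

int / int always returns float in Python 3 (17 / 13 = 1.30769)

float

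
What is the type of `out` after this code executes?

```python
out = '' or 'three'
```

'or' returns first truthy value ('three', which is str)

str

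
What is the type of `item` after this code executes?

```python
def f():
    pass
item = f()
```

A function with no return statement returns None

NoneType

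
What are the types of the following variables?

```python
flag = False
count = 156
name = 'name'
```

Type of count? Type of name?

count is int; name is str

int, str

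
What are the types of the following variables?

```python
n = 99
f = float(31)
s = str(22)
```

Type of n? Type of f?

n is int; f is float

int, float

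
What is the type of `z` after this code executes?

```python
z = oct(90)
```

oct() returns str representation

str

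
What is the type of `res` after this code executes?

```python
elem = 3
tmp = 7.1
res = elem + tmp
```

int + float returns float (3 + 7.1 = 10.1)

float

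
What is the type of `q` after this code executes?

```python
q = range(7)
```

range() returns a range object

range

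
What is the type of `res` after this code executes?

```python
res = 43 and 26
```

'and' returns the last value when all truthy (26, which is int)

int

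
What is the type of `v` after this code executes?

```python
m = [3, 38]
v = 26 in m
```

'in' operator returns bool

bool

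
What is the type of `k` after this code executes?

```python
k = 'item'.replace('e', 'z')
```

str.replace() returns str

str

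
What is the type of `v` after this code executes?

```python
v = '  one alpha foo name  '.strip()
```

str.strip() returns str

str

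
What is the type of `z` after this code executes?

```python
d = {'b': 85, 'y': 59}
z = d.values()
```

.values() returns a dict_values view object

dict_values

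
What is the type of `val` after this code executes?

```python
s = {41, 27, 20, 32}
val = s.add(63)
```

set.add() returns None (mutates in place)

NoneType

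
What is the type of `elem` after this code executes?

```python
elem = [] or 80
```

'or' returns first truthy value (80, which is int)

int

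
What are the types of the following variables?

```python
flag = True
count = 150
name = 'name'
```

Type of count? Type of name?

count is int; name is str

int, str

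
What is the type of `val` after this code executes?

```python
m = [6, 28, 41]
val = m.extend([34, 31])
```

list.extend() returns None

NoneType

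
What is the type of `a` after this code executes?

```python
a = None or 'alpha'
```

'or' with None returns the other value ('alpha', str)

str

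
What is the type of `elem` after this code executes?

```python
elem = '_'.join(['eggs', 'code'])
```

str.join() returns str

str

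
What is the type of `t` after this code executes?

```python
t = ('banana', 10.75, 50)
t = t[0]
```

Index 0 of tuple is 'banana' which is str

str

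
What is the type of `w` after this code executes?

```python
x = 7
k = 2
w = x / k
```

int / int always returns float in Python 3 (7 / 2 = 3.5)

float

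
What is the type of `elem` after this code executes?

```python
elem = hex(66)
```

hex() returns str representation

str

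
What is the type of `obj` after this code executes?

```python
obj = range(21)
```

range() returns a range object

range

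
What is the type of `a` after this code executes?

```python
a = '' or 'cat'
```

'or' returns first truthy value ('cat', which is str)

str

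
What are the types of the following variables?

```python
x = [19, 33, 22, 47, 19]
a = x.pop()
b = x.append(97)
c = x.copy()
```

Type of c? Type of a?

list.copy() returns list; list.pop() returns the element (int)

list, int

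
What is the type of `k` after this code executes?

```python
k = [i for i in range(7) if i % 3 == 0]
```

A list comprehension [...] produces a list

list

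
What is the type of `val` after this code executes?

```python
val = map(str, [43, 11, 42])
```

map() returns a map iterator object

map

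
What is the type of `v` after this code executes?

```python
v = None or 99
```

'or' with None returns the other value (99, int)

int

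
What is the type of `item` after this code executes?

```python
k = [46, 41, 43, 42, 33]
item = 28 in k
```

'in' operator returns bool

bool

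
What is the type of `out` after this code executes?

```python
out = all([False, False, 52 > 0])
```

all() returns bool

bool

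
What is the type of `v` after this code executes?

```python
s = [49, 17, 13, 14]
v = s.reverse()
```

list.reverse() returns None

NoneType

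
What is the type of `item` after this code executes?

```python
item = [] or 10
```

'or' returns first truthy value (10, which is int)

int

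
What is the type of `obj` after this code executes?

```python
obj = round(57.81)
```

round() with no ndigits arg returns int

int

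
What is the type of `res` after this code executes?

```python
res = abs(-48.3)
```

abs() of float returns float

float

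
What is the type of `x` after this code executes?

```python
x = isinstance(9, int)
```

isinstance() returns bool

bool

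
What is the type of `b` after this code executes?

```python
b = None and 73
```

'and' returns first falsy value (None)

NoneType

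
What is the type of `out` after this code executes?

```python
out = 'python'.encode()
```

str.encode() returns bytes

bytes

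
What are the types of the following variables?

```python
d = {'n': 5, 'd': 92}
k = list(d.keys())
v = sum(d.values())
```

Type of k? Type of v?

list(...) returns list; sum of int values returns int

list, int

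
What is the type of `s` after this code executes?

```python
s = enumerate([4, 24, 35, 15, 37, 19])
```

enumerate() returns an enumerate iterator object

enumerate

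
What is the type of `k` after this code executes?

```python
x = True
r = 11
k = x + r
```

bool + int returns int (True is 1, so 1 + 11 = 12)

int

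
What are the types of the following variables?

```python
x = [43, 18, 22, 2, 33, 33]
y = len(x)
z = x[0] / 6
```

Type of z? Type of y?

int / int returns float; len() returns int

float, int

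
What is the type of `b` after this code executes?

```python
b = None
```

None has type NoneType

NoneType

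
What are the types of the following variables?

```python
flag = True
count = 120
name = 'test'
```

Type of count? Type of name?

count is int; name is str

int, str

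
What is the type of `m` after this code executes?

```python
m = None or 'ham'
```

'or' with None returns the other value ('ham', str)

str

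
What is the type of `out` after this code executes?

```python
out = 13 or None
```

'or' returns first truthy value (13, int)

int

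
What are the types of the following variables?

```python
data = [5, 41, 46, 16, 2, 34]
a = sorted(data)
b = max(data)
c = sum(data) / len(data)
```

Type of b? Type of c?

max of ints returns int; int / int returns float

int, float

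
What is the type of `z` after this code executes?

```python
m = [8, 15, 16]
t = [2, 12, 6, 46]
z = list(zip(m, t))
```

list(zip(...)) returns a list of tuples

list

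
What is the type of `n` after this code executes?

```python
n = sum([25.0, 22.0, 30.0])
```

sum() of floats returns float

float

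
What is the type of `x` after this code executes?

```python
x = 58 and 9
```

'and' returns the last value when all truthy (9, which is int)

int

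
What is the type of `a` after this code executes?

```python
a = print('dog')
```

print() returns None

NoneType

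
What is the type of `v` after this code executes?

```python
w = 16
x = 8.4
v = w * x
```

int * float returns float (16 * 8.4 = 134.4)

float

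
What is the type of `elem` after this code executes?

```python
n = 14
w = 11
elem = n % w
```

int % int returns int (14 % 11 = 3)

int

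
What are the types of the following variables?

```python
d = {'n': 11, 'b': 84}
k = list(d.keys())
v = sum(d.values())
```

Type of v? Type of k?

sum of int values returns int; list(...) returns list

int, list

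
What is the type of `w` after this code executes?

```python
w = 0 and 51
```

'and' returns the first falsy value (0, which is int)

int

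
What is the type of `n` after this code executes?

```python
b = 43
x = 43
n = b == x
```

Equality comparison returns bool

bool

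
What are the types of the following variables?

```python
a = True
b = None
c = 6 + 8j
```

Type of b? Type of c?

b is NoneType; c is complex

NoneType, complex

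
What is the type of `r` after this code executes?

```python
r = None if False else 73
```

Ternary: condition is False, else branch (73) taken → int

int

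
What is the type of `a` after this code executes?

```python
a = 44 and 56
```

'and' returns the last value when all truthy (56, which is int)

int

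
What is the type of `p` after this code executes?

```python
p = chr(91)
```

chr() returns str (single character)

str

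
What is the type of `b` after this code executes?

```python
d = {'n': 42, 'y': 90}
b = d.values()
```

.values() returns a dict_values view object

dict_values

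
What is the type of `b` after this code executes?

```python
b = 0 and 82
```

'and' returns the first falsy value (0, which is int)

int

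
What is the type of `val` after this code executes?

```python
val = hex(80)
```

hex() returns str representation

str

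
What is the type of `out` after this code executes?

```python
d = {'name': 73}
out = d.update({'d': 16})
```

dict.update() returns None

NoneType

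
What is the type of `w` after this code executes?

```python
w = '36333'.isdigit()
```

str.isdigit() returns bool

bool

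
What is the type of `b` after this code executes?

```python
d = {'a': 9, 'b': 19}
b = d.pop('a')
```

dict.pop() returns the value (int)

int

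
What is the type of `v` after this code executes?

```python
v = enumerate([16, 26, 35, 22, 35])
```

enumerate() returns an enumerate iterator object

enumerate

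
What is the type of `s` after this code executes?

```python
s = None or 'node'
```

'or' with None returns the other value ('node', str)

str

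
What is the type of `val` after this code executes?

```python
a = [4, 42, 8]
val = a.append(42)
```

list.append() returns None (mutates in place)

NoneType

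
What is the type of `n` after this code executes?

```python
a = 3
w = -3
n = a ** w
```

int ** negative int returns float

float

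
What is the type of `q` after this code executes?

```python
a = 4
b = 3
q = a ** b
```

int ** positive int returns int (4 ** 3 = 64)

int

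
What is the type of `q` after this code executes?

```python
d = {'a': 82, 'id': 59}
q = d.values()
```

.values() returns a dict_values view object

dict_values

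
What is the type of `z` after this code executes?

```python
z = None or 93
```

'or' with None returns the other value (93, int)

int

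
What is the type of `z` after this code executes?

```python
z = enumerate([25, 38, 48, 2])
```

enumerate() returns an enumerate iterator object

enumerate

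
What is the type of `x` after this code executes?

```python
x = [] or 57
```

'or' returns first truthy value (57, which is int)

int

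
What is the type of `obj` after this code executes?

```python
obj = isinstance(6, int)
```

isinstance() returns bool

bool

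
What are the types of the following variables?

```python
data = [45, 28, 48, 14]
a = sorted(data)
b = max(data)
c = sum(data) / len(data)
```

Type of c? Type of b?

int / int returns float; max of ints returns int

float, int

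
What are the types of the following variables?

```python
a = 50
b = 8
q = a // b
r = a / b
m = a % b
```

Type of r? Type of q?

int / int returns float; int // int returns int

float, int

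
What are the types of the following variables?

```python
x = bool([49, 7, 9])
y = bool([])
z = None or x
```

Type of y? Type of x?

bool() returns bool; bool() returns bool

bool, bool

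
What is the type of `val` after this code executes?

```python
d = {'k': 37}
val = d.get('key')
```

dict.get() returns None when key 'key' is not found and no default given

NoneType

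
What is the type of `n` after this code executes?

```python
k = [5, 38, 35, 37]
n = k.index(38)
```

list.index() returns int

int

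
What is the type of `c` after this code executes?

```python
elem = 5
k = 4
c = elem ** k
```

int ** positive int returns int (5 ** 4 = 625)

int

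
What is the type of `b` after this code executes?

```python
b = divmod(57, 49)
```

divmod() returns a tuple (quotient, remainder)

tuple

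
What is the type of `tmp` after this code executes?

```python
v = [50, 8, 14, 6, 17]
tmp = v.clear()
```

list.clear() returns None

NoneType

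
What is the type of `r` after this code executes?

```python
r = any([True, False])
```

any() returns bool

bool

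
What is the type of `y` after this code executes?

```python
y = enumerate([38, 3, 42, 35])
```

enumerate() returns an enumerate iterator object

enumerate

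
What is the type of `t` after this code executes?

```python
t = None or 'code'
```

'or' with None returns the other value ('code', str)

str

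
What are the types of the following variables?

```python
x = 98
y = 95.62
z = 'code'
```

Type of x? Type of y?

x is int; y is float

int, float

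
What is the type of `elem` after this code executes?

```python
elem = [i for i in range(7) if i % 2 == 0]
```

A list comprehension [...] produces a list

list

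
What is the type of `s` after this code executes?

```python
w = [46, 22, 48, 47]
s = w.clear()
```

list.clear() returns None

NoneType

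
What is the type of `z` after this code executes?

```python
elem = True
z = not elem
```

'not' always returns bool

bool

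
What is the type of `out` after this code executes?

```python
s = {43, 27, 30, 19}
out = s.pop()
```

Popping from a set of ints returns int

int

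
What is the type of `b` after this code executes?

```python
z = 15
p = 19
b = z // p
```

int // int returns int (15 // 19 = 0)

int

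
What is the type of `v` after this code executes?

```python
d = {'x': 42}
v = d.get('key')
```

dict.get() returns None when key 'key' is not found and no default given

NoneType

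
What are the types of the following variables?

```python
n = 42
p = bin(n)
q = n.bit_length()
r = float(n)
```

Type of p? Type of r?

bin() returns str; float() returns float

str, float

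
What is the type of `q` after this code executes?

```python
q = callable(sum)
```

callable() returns bool

bool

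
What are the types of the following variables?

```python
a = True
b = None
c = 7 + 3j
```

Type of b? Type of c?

b is NoneType; c is complex

NoneType, complex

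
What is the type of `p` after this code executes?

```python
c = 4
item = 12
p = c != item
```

Comparison operators return bool

bool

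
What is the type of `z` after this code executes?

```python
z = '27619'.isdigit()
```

str.isdigit() returns bool

bool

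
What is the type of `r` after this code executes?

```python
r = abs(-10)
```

abs() of int returns int

int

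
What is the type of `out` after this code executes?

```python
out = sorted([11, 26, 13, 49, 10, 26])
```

sorted() always returns list

list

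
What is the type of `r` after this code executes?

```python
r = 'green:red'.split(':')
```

str.split() returns list

list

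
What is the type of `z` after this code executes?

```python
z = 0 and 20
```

'and' returns the first falsy value (0, which is int)

int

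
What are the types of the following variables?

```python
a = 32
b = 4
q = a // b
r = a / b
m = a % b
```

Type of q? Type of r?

int // int returns int; int / int returns float

int, float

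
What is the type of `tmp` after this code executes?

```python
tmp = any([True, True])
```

any() returns bool

bool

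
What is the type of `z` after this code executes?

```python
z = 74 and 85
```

'and' returns the last value when all truthy (85, which is int)

int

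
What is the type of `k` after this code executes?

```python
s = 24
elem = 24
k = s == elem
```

Equality comparison returns bool

bool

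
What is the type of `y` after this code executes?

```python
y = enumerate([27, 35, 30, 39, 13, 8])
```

enumerate() returns an enumerate iterator object

enumerate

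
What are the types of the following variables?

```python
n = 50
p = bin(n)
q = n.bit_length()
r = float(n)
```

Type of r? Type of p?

float() returns float; bin() returns str

float, str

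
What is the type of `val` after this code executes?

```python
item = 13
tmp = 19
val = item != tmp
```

Comparison operators return bool

bool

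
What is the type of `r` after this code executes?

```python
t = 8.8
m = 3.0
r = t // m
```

float // float returns float (floor division preserves float type)

float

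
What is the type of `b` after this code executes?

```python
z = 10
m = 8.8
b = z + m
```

int + float returns float (10 + 8.8 = 18.8)

float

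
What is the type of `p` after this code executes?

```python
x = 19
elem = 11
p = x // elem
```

int // int returns int (19 // 11 = 1)

int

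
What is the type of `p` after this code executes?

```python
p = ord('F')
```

ord() returns int (Unicode code point)

int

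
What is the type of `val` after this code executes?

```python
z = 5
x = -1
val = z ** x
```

int ** negative int returns float

float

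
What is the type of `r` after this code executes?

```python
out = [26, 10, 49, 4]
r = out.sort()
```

list.sort() returns None (sorts in place)

NoneType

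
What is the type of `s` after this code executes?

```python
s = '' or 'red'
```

'or' returns first truthy value ('red', which is str)

str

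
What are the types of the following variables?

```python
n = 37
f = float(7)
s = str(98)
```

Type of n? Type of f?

n is int; f is float

int, float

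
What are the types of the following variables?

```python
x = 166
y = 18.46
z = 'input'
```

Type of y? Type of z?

y is float; z is str

float, str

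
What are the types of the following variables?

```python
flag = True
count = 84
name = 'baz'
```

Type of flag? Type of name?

flag is bool; name is str

bool, str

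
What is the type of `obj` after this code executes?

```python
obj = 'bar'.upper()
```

str.upper() returns str

str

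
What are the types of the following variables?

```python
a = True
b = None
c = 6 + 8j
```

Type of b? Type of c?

b is NoneType; c is complex

NoneType, complex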